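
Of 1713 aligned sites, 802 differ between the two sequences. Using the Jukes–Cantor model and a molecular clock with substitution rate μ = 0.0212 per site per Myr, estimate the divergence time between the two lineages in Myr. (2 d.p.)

p = 802/1713 ≈ 0.468184.
d = −(3/4) ln(1 − 4p/3) = −0.75 ln(1 − 0.624245) = −0.75 ln(0.375755)
  = −0.75 × (-0.978818) = 0.734114 substitutions/site.
Under a molecular clock d = 2μt, so t = d/(2μ) = 0.734114 / (2 × 0.0212) = 17.31 Myr.

17.31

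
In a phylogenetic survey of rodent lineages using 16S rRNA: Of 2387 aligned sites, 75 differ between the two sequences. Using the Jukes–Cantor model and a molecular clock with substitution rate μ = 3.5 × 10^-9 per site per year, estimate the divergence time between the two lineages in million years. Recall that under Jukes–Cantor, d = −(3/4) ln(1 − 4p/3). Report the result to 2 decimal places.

4.59

p = 75/2387 ≈ 0.03142.
d = −(3/4) ln(1 − 4p/3) = −0.75 ln(1 − 0.041893) = −0.75 ln(0.958107)
  = −0.75 × (-0.042796) = 0.032097 substitutions/site.
Under a molecular clock d = 2μt, so t = d/(2μ) = 0.032097 / (2 × 3.5 × 10^-9) = 4.59 million years.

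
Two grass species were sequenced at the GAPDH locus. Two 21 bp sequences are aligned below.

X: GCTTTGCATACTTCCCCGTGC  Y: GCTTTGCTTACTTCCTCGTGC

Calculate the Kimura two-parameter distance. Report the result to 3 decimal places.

Of 21 sites, 1 differences are transitions and 1 are transversions, so P = 1/21 ≈ 0.047619 and Q = 1/21 ≈ 0.047619.
Under the Kimura two-parameter model, d = −½ ln(1 − 2P − Q) − ¼ ln(1 − 2Q).
1 − 2P − Q = 0.857143, giving −½ ln(0.857143) = 0.077075.
1 − 2Q = 0.904762, giving −¼ ln(0.904762) = 0.025021.
d = 0.077075 + 0.025021 = 0.102096.

0.102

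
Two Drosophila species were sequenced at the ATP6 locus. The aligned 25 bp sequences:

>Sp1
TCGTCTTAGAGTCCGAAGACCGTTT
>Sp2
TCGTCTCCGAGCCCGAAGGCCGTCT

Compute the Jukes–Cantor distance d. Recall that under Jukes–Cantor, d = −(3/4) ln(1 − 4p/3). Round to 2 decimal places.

0.23

The sequences differ at 5 of 25 sites (7, 8, 12, 19, 24), so p = 5/25 = 0.2.
d = −(3/4) ln(1 − 4p/3) = −0.75 ln(1 − 0.266667) = −0.75 ln(0.733333)
  = −0.75 × (-0.310155) = 0.232616 substitutions/site.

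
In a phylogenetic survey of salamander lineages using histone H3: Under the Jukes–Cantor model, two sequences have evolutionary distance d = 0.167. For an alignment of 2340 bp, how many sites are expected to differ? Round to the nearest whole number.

350

Invert JC69: p = (3/4)(1 − e^(−4d/3)) = 0.75 × (1 − e^(-0.222667)) = 0.75 × (1 − 0.800381) = 0.149714.
Expected differing sites = pL ≈ 0.149714 × 2340 = 350.33076 ≈ 350.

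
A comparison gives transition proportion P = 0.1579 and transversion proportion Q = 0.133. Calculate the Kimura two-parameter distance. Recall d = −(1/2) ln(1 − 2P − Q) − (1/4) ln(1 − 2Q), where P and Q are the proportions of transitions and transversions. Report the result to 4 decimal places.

Under the Kimura two-parameter model, d = −½ ln(1 − 2P − Q) − ¼ ln(1 − 2Q).
1 − 2P − Q = 0.5512, giving −½ ln(0.5512) = 0.297829.
1 − 2Q = 0.734, giving −¼ ln(0.734) = 0.077312.
d = 0.297829 + 0.077312 = 0.375141.

0.3751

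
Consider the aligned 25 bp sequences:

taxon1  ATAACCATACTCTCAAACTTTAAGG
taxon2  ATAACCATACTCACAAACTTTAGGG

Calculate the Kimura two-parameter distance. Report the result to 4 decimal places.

Of 25 sites, 1 differences are transitions and 1 are transversions, so P = 1/25 = 0.04 and Q = 1/25 = 0.04.
Under the Kimura two-parameter model, d = −½ ln(1 − 2P − Q) − ¼ ln(1 − 2Q).
1 − 2P − Q = 0.88, giving −½ ln(0.88) = 0.063917.
1 − 2Q = 0.92, giving −¼ ln(0.92) = 0.020845.
d = 0.063917 + 0.020845 = 0.084762.

0.0848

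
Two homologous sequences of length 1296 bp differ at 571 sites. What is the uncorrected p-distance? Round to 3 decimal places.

0.441

p = 571/1296 = 0.440586… ≈ 0.441 (to 3 d.p.).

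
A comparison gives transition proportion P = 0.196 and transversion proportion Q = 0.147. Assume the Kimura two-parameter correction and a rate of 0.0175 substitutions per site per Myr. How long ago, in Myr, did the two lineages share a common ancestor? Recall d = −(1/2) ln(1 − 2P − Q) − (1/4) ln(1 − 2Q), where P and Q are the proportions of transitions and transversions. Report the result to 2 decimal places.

13.55

Under the Kimura two-parameter model, d = −½ ln(1 − 2P − Q) − ¼ ln(1 − 2Q).
1 − 2P − Q = 0.461, giving −½ ln(0.461) = 0.387179.
1 − 2Q = 0.706, giving −¼ ln(0.706) = 0.087035.
d = 0.387179 + 0.087035 = 0.474214.
Under a molecular clock d = 2μt, so t = d/(2μ) = 0.474214 / (2 × 0.0175) = 13.55 Myr.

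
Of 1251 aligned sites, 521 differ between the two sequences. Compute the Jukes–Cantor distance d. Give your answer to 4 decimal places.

p = 521/1251 ≈ 0.416467.
d = −(3/4) ln(1 − 4p/3) = −0.75 ln(1 − 0.555289) = −0.75 ln(0.444711)
  = −0.75 × (-0.810331) = 0.607748 substitutions/site.

0.6077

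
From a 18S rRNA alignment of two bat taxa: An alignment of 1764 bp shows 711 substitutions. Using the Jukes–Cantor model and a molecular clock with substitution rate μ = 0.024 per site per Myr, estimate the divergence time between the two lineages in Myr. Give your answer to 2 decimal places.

12.05

p = 711/1764 ≈ 0.403061.
d = −(3/4) ln(1 − 4p/3) = −0.75 ln(1 − 0.537415) = −0.75 ln(0.462585)
  = −0.75 × (-0.770925) = 0.578194 substitutions/site.
Under a molecular clock d = 2μt, so t = d/(2μ) = 0.578194 / (2 × 0.024) = 12.05 Myr.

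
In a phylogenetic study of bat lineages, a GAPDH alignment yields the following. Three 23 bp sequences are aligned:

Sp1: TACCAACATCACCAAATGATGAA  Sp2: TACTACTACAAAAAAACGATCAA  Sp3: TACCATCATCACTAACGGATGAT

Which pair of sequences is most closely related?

Sp1 and Sp3

Sp1–Sp2: 9/23 differ, p = 0.391, d = 0.553.
Sp1–Sp3: 5/23 differ, p = 0.217, d = 0.257.
Sp2–Sp3: 11/23 differ, p = 0.478, d = 0.761.
The smallest distance is between Sp1 and Sp3.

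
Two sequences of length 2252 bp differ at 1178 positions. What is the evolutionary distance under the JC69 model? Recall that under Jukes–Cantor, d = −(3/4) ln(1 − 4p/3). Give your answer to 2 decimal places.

p = 1178/2252 ≈ 0.523091.
d = −(3/4) ln(1 − 4p/3) = −0.75 ln(1 − 0.697455) = −0.75 ln(0.302545)
  = −0.75 × (-1.195525) = 0.896644 substitutions/site.

0.90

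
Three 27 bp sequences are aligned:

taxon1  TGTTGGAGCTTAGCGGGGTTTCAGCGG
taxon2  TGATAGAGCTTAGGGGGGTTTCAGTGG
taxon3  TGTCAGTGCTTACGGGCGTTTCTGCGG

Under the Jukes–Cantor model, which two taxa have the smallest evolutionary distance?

taxon1 and taxon2

taxon1–taxon2: 4/27 differ, p = 0.148, d = 0.165.
taxon1–taxon3: 7/27 differ, p = 0.259, d = 0.318.
taxon2–taxon3: 7/27 differ, p = 0.259, d = 0.318.
The smallest distance is between taxon1 and taxon2.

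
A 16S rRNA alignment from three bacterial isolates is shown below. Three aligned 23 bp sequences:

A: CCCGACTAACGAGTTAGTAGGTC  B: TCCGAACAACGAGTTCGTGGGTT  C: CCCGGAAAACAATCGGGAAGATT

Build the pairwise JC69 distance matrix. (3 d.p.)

A–B: 6/23 sites differ → p ≈ 0.26087, d = −0.75 ln(1 − 0.347827) = 0.320584 ≈ 0.321.
A–C: 11/23 sites differ → p ≈ 0.478261, d = −0.75 ln(1 − 0.637681) = 0.761423 ≈ 0.761.
B–C: 11/23 sites differ → p ≈ 0.478261, d = −0.75 ln(1 − 0.637681) = 0.761423 ≈ 0.761.

d(A,B) = 0.321, d(A,C) = 0.761, d(B,C) = 0.761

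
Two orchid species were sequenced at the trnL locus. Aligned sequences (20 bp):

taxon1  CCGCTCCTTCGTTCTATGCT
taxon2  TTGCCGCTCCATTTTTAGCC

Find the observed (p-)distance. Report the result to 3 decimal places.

0.500

The sequences differ at 10 of 20 positions (sites 1, 2, 5, 6, 9, 11, 14, 16, 17, 20).
p = 10/20 = 0.500.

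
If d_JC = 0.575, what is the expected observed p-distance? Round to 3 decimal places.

p = (3/4)(1 − e^(−4d/3)) = 0.75 × (1 − e^(-0.766667)) = 0.75 × (1 − 0.464559) = 0.401581.

0.402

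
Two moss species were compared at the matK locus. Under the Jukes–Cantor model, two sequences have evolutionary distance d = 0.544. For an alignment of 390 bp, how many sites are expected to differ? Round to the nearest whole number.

Invert JC69: p = (3/4)(1 − e^(−4d/3)) = 0.75 × (1 − e^(-0.725333)) = 0.75 × (1 − 0.484163) = 0.386878.
Expected differing sites = pL ≈ 0.386878 × 390 = 150.88242 ≈ 151.

151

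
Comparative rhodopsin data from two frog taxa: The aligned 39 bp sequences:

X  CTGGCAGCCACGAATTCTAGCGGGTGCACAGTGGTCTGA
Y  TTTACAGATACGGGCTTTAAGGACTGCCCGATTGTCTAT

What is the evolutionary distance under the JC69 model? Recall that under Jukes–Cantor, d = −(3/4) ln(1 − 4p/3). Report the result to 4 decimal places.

0.7865

The sequences differ at 19 of 39 sites, so p = 19/39 ≈ 0.487179.
d = −(3/4) ln(1 − 4p/3) = −0.75 ln(1 − 0.649572) = −0.75 ln(0.350428)
  = −0.75 × (-1.048600) = 0.786450 substitutions/site.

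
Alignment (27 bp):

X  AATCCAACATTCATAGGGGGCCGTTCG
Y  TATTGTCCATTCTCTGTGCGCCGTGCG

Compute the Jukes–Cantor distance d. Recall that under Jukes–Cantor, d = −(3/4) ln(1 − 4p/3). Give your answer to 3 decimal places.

0.588

The sequences differ at 11 of 27 sites, so p = 11/27 ≈ 0.407407.
d = −(3/4) ln(1 − 4p/3) = −0.75 ln(1 − 0.543209) = −0.75 ln(0.456791)
  = −0.75 × (-0.783529) = 0.587647 substitutions/site.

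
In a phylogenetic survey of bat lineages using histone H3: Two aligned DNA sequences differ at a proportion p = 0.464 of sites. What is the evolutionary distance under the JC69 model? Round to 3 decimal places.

0.723

d = −(3/4) ln(1 − 4p/3) = −0.75 ln(1 − 0.618667) = −0.75 ln(0.381333)
  = −0.75 × (-0.964082) = 0.723062 substitutions/site.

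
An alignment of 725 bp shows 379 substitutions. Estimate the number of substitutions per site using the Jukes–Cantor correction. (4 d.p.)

0.8955

p = 379/725 ≈ 0.522759.
d = −(3/4) ln(1 − 4p/3) = −0.75 ln(1 − 0.697012) = −0.75 ln(0.302988)
  = −0.75 × (-1.194062) = 0.895547 substitutions/site.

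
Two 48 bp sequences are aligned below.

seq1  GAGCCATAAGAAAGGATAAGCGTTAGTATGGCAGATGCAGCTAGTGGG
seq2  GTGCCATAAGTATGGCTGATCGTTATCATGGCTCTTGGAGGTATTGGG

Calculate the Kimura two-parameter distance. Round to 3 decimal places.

Of 48 sites, 2 differences are transitions and 12 are transversions, so P = 2/48 ≈ 0.041667 and Q = 12/48 = 0.25.
Under the Kimura two-parameter model, d = −½ ln(1 − 2P − Q) − ¼ ln(1 − 2Q).
1 − 2P − Q = 0.666666, giving −½ ln(0.666666) = 0.202733.
1 − 2Q = 0.5, giving −¼ ln(0.5) = 0.173287.
d = 0.202733 + 0.173287 = 0.376020.

0.376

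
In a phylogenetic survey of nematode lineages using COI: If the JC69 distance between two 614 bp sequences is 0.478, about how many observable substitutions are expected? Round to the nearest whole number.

217

Invert JC69: p = (3/4)(1 − e^(−4d/3)) = 0.75 × (1 − e^(-0.637333)) = 0.75 × (1 − 0.528701) = 0.353474.
Expected differing sites = pL ≈ 0.353474 × 614 = 217.033036 ≈ 217.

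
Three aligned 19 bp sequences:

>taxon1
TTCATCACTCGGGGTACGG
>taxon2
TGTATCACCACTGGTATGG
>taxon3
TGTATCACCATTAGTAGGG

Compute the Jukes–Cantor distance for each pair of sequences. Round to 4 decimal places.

d(taxon1,taxon2) = 0.5068, d(taxon1,taxon3) = 0.6181, d(taxon2,taxon3) = 0.1773

taxon1–taxon2: 7/19 sites differ → p ≈ 0.368421, d = −0.75 ln(1 − 0.491228) = 0.506816 ≈ 0.5068.
taxon1–taxon3: 8/19 sites differ → p ≈ 0.421053, d = −0.75 ln(1 − 0.561404) = 0.618132 ≈ 0.6181.
taxon2–taxon3: 3/19 sites differ → p ≈ 0.157895, d = −0.75 ln(1 − 0.210527) = 0.177292 ≈ 0.1773.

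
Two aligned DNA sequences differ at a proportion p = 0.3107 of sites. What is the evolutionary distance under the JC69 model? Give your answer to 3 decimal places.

0.401

d = −(3/4) ln(1 − 4p/3) = −0.75 ln(1 − 0.414267) = −0.75 ln(0.585733)
  = −0.75 × (-0.534891) = 0.401168 substitutions/site.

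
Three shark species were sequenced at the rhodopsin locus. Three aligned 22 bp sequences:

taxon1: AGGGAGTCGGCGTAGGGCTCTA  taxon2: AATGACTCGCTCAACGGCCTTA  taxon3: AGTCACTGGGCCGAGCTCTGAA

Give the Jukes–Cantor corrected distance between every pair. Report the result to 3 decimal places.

d(taxon1,taxon2) = 0.699, d(taxon1,taxon3) = 0.699, d(taxon2,taxon3) = 0.974

taxon1–taxon2: 10/22 sites differ → p ≈ 0.454545, d = −0.75 ln(1 − 0.60606) = 0.698667 ≈ 0.699.
taxon1–taxon3: 10/22 sites differ → p ≈ 0.454545, d = −0.75 ln(1 − 0.60606) = 0.698667 ≈ 0.699.
taxon2–taxon3: 12/22 sites differ → p ≈ 0.545455, d = −0.75 ln(1 − 0.727273) = 0.974463 ≈ 0.974.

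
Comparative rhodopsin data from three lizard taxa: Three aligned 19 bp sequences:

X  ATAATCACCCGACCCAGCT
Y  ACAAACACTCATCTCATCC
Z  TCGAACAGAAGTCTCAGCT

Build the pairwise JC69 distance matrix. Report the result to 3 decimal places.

d(X,Y) = 0.618, d(X,Z) = 0.749, d(Y,Z) = 0.618

X–Y: 8/19 sites differ → p ≈ 0.421053, d = −0.75 ln(1 − 0.561404) = 0.618132 ≈ 0.618.
X–Z: 9/19 sites differ → p ≈ 0.473684, d = −0.75 ln(1 − 0.631579) = 0.748897 ≈ 0.749.
Y–Z: 8/19 sites differ → p ≈ 0.421053, d = −0.75 ln(1 − 0.561404) = 0.618132 ≈ 0.618.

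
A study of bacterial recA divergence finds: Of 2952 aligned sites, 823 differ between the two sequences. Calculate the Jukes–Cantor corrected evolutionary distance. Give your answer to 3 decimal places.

p = 823/2952 ≈ 0.278794.
d = −(3/4) ln(1 − 4p/3) = −0.75 ln(1 − 0.371725) = −0.75 ln(0.628275)
  = −0.75 × (-0.464777) = 0.348583 substitutions/site.

0.349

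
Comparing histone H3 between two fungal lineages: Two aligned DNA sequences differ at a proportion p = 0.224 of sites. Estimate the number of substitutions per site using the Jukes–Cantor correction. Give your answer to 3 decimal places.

d = −(3/4) ln(1 − 4p/3) = −0.75 ln(1 − 0.298667) = −0.75 ln(0.701333)
  = −0.75 × (-0.354772) = 0.266079 substitutions/site.

0.266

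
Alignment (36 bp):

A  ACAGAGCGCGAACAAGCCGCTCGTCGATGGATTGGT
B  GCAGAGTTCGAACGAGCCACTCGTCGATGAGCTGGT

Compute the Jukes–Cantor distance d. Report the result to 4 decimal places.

The sequences differ at 8 of 36 sites (1, 7, 8, 14, 19, 30, 31, 32), so p = 8/36 ≈ 0.222222.
d = −(3/4) ln(1 − 4p/3) = −0.75 ln(1 − 0.296296) = −0.75 ln(0.703704)
  = −0.75 × (-0.351397) = 0.263548 substitutions/site.

0.2635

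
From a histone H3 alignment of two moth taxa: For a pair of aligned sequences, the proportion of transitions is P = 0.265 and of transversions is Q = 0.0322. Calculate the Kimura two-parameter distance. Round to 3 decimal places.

0.430

Under the Kimura two-parameter model, d = −½ ln(1 − 2P − Q) − ¼ ln(1 − 2Q).
1 − 2P − Q = 0.4378, giving −½ ln(0.4378) = 0.412997.
1 − 2Q = 0.9356, giving −¼ ln(0.9356) = 0.016642.
d = 0.412997 + 0.016642 = 0.429639.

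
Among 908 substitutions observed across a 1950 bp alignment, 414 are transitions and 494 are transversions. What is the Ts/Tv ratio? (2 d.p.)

0.84

R = 414/494 = 0.838056… ≈ 0.84 (to 2 d.p.).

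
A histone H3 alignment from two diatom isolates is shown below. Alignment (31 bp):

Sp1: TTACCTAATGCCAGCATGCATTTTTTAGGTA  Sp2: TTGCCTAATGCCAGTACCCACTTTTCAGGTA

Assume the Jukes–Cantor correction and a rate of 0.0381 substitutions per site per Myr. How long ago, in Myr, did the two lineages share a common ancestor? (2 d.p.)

The sequences differ at 6 of 31 sites (3, 15, 17, 18, 21, 26), so p = 6/31 ≈ 0.193548.
d = −(3/4) ln(1 − 4p/3) = −0.75 ln(1 − 0.258064) = −0.75 ln(0.741936)
  = −0.75 × (-0.298492) = 0.223869 substitutions/site.
Under a molecular clock d = 2μt, so t = d/(2μ) = 0.223869 / (2 × 0.0381) = 2.94 Myr.

2.94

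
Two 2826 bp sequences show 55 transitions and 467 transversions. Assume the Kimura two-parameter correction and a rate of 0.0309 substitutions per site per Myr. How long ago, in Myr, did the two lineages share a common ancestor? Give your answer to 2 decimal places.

P = 55/2826 ≈ 0.019462 and Q = 467/2826 ≈ 0.165251.
Under the Kimura two-parameter model, d = −½ ln(1 − 2P − Q) − ¼ ln(1 − 2Q).
1 − 2P − Q = 0.795825, giving −½ ln(0.795825) = 0.114188.
1 − 2Q = 0.669498, giving −¼ ln(0.669498) = 0.100307.
d = 0.114188 + 0.100307 = 0.214495.
Under a molecular clock d = 2μt, so t = d/(2μ) = 0.214495 / (2 × 0.0309) = 3.47 Myr.

3.47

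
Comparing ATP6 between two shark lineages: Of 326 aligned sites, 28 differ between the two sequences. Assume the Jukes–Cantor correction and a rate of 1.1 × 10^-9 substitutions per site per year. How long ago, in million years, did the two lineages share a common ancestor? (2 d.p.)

p = 28/326 ≈ 0.08589.
d = −(3/4) ln(1 − 4p/3) = −0.75 ln(1 − 0.11452) = −0.75 ln(0.88548)
  = −0.75 × (-0.121625) = 0.091219 substitutions/site.
Under a molecular clock d = 2μt, so t = d/(2μ) = 0.091219 / (2 × 1.1 × 10^-9) = 41.46 million years.

41.46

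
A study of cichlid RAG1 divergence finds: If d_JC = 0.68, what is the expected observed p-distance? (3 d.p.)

0.447

p = (3/4)(1 − e^(−4d/3)) = 0.75 × (1 − e^(-0.906667)) = 0.75 × (1 − 0.403868) = 0.447099.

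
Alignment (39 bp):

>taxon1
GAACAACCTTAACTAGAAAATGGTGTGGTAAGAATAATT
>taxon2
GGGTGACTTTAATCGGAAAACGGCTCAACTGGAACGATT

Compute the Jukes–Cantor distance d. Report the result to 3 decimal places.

The sequences differ at 19 of 39 sites, so p = 19/39 ≈ 0.487179.
d = −(3/4) ln(1 − 4p/3) = −0.75 ln(1 − 0.649572) = −0.75 ln(0.350428)
  = −0.75 × (-1.048600) = 0.786450 substitutions/site.

0.786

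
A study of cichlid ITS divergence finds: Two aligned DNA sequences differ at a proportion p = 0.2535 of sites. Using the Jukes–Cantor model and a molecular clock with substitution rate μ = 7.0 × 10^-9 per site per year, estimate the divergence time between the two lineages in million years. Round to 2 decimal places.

d = −(3/4) ln(1 − 4p/3) = −0.75 ln(1 − 0.338) = −0.75 ln(0.662)
  = −0.75 × (-0.412490) = 0.309368 substitutions/site.
Under a molecular clock d = 2μt, so t = d/(2μ) = 0.309368 / (2 × 7.0 × 10^-9) = 22.10 million years.

22.10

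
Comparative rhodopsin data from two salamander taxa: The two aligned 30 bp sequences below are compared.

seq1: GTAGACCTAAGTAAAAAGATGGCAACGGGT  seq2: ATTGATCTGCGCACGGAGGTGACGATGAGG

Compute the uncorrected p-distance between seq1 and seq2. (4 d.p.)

The sequences differ at 15 of 30 positions.
p = 15/30 = 0.5000.

0.5000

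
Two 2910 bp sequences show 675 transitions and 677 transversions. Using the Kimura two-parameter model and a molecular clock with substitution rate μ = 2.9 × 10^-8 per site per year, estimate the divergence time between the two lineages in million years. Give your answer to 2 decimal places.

P = 675/2910 ≈ 0.231959 and Q = 677/2910 ≈ 0.232646.
Under the Kimura two-parameter model, d = −½ ln(1 − 2P − Q) − ¼ ln(1 − 2Q).
1 − 2P − Q = 0.303436, giving −½ ln(0.303436) = 0.596292.
1 − 2Q = 0.534708, giving −¼ ln(0.534708) = 0.156509.
d = 0.596292 + 0.156509 = 0.752801.
Under a molecular clock d = 2μt, so t = d/(2μ) = 0.752801 / (2 × 2.9 × 10^-8) = 12.98 million years.

12.98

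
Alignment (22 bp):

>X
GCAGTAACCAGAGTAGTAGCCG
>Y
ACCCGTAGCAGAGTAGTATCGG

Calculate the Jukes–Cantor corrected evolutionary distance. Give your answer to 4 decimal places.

0.4975

The sequences differ at 8 of 22 sites (1, 3, 4, 5, 6, 8, 19, 21), so p = 8/22 ≈ 0.363636.
d = −(3/4) ln(1 − 4p/3) = −0.75 ln(1 − 0.484848) = −0.75 ln(0.515152)
  = −0.75 × (-0.663293) = 0.497470 substitutions/site.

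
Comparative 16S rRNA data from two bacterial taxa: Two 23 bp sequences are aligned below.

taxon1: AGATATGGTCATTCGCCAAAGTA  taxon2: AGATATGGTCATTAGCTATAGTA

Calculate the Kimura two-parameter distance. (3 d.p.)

Of 23 sites, 1 differences are transitions and 2 are transversions, so P = 1/23 ≈ 0.043478 and Q = 2/23 ≈ 0.086957.
Under the Kimura two-parameter model, d = −½ ln(1 − 2P − Q) − ¼ ln(1 − 2Q).
1 − 2P − Q = 0.826087, giving −½ ln(0.826087) = 0.095528.
1 − 2Q = 0.826086, giving −¼ ln(0.826086) = 0.047764.
d = 0.095528 + 0.047764 = 0.143292.

0.143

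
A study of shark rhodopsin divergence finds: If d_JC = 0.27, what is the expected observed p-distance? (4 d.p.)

0.2267

p = (3/4)(1 − e^(−4d/3)) = 0.75 × (1 − e^(-0.36)) = 0.75 × (1 − 0.697676) = 0.226743.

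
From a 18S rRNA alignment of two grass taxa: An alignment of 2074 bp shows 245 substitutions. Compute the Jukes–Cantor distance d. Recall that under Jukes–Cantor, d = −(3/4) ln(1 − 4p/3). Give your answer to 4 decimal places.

p = 245/2074 ≈ 0.118129.
d = −(3/4) ln(1 − 4p/3) = −0.75 ln(1 − 0.157505) = −0.75 ln(0.842495)
  = −0.75 × (-0.171388) = 0.128541 substitutions/site.

0.1285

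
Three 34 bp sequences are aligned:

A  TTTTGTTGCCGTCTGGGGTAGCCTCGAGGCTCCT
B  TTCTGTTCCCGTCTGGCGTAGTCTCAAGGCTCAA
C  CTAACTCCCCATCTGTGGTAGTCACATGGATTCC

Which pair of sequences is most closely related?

A–B: 7/34 differ, p = 0.206, d = 0.241.
A–C: 15/34 differ, p = 0.441, d = 0.665.
B–C: 14/34 differ, p = 0.412, d = 0.597.
The smallest distance is between A and B.

A and B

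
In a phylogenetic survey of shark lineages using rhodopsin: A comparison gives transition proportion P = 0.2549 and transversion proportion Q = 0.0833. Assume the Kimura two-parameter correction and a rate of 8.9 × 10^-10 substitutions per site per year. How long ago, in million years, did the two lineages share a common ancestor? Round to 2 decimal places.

Under the Kimura two-parameter model, d = −½ ln(1 − 2P − Q) − ¼ ln(1 − 2Q).
1 − 2P − Q = 0.4069, giving −½ ln(0.4069) = 0.449594.
1 − 2Q = 0.8334, giving −¼ ln(0.8334) = 0.045560.
d = 0.449594 + 0.045560 = 0.495154.
Under a molecular clock d = 2μt, so t = d/(2μ) = 0.495154 / (2 × 8.9 × 10^-10) = 278.18 million years.

278.18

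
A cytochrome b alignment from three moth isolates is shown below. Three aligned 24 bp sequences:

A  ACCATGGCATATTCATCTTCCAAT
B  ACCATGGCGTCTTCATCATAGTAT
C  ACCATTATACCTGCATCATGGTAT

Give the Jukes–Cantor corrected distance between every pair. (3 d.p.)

d(A,B) = 0.304, d(A,C) = 0.608, d(B,C) = 0.369

A–B: 6/24 sites differ → p = 0.25, d = −0.75 ln(1 − 0.333333) = 0.304098 ≈ 0.304.
A–C: 10/24 sites differ → p ≈ 0.416667, d = −0.75 ln(1 − 0.555556) = 0.608198 ≈ 0.608.
B–C: 7/24 sites differ → p ≈ 0.291667, d = −0.75 ln(1 − 0.388889) = 0.369358 ≈ 0.369.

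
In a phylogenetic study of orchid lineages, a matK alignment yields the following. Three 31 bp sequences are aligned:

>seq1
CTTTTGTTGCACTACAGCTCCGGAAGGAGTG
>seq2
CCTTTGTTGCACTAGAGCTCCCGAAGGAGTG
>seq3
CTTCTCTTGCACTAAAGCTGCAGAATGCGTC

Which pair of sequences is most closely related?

seq1–seq2: 3/31 differ, p = 0.097, d = 0.104.
seq1–seq3: 8/31 differ, p = 0.258, d = 0.316.
seq2–seq3: 9/31 differ, p = 0.290, d = 0.367.
The smallest distance is between seq1 and seq2.

seq1 and seq2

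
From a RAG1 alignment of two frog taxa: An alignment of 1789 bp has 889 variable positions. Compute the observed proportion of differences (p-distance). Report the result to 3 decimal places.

p = 889/1789 = 0.496925… ≈ 0.497 (to 3 d.p.).

0.497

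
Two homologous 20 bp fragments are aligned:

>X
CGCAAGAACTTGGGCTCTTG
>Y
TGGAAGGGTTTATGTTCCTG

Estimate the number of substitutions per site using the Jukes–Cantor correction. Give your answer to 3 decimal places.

0.687

The sequences differ at 9 of 20 sites (1, 3, 7, 8, 9, 12, 13, 15, 18), so p = 9/20 = 0.45.
d = −(3/4) ln(1 − 4p/3) = −0.75 ln(1 − 0.6) = −0.75 ln(0.4)
  = −0.75 × (-0.916291) = 0.687218 substitutions/site.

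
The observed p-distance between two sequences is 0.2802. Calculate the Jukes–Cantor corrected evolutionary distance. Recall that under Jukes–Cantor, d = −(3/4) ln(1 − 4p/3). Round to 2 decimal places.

d = −(3/4) ln(1 − 4p/3) = −0.75 ln(1 − 0.3736) = −0.75 ln(0.6264)
  = −0.75 × (-0.467766) = 0.350825 substitutions/site.

0.35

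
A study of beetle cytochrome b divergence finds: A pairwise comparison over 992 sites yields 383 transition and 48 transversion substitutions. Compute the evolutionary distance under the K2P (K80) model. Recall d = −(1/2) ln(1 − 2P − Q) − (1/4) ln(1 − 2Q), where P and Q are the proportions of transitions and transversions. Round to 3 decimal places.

0.884

P = 383/992 ≈ 0.386089 and Q = 48/992 ≈ 0.048387.
Under the Kimura two-parameter model, d = −½ ln(1 − 2P − Q) − ¼ ln(1 − 2Q).
1 − 2P − Q = 0.179435, giving −½ ln(0.179435) = 0.858971.
1 − 2Q = 0.903226, giving −¼ ln(0.903226) = 0.025446.
d = 0.858971 + 0.025446 = 0.884417.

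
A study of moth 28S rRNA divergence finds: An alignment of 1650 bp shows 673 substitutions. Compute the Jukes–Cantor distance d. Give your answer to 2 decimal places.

0.59

p = 673/1650 ≈ 0.407879.
d = −(3/4) ln(1 − 4p/3) = −0.75 ln(1 − 0.543839) = −0.75 ln(0.456161)
  = −0.75 × (-0.784909) = 0.588682 substitutions/site.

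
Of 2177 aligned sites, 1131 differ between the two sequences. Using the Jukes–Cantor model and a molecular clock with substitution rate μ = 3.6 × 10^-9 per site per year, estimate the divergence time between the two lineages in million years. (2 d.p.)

p = 1131/2177 ≈ 0.519522.
d = −(3/4) ln(1 − 4p/3) = −0.75 ln(1 − 0.692696) = −0.75 ln(0.307304)
  = −0.75 × (-1.179918) = 0.884939 substitutions/site.
Under a molecular clock d = 2μt, so t = d/(2μ) = 0.884939 / (2 × 3.6 × 10^-9) = 122.91 million years.

122.91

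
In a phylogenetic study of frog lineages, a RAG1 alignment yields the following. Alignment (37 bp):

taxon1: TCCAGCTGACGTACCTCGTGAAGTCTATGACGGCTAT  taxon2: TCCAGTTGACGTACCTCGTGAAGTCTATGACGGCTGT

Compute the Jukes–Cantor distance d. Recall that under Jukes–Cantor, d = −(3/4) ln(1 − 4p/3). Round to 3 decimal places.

The sequences differ at 2 of 37 sites (6, 36), so p = 2/37 ≈ 0.054054.
d = −(3/4) ln(1 − 4p/3) = −0.75 ln(1 − 0.072072) = −0.75 ln(0.927928)
  = −0.75 × (-0.074801) = 0.056101 substitutions/site.

0.056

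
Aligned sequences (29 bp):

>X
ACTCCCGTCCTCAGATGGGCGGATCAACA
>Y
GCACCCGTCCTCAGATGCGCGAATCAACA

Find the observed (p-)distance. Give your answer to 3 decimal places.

0.138

The sequences differ at 4 of 29 positions (sites 1, 3, 18, 22).
p = 4/29 = 0.137931… ≈ 0.138 (to 3 d.p.).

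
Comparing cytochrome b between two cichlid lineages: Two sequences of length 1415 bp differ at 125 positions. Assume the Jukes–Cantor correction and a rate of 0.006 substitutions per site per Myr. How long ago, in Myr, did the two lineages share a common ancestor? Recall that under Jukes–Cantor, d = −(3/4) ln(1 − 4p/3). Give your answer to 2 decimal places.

p = 125/1415 ≈ 0.088339.
d = −(3/4) ln(1 − 4p/3) = −0.75 ln(1 − 0.117785) = −0.75 ln(0.882215)
  = −0.75 × (-0.125319) = 0.093989 substitutions/site.
Under a molecular clock d = 2μt, so t = d/(2μ) = 0.093989 / (2 × 0.006) = 7.83 Myr.

7.83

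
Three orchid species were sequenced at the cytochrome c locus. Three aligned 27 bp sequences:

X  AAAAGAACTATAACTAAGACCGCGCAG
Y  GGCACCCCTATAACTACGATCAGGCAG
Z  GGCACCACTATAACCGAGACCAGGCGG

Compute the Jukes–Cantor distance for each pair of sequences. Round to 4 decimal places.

d(X,Y) = 0.5107, d(X,Z) = 0.5107, d(Y,Z) = 0.2635

X–Y: 10/27 sites differ → p ≈ 0.37037, d = −0.75 ln(1 − 0.493827) = 0.510658 ≈ 0.5107.
X–Z: 10/27 sites differ → p ≈ 0.37037, d = −0.75 ln(1 − 0.493827) = 0.510658 ≈ 0.5107.
Y–Z: 6/27 sites differ → p ≈ 0.222222, d = −0.75 ln(1 − 0.296296) = 0.263548 ≈ 0.2635.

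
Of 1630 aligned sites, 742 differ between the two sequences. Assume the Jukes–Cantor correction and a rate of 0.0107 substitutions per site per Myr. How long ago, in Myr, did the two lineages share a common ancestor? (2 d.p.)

32.73

p = 742/1630 ≈ 0.455215.
d = −(3/4) ln(1 − 4p/3) = −0.75 ln(1 − 0.606953) = −0.75 ln(0.393047)
  = −0.75 × (-0.933826) = 0.700370 substitutions/site.
Under a molecular clock d = 2μt, so t = d/(2μ) = 0.700370 / (2 × 0.0107) = 32.73 Myr.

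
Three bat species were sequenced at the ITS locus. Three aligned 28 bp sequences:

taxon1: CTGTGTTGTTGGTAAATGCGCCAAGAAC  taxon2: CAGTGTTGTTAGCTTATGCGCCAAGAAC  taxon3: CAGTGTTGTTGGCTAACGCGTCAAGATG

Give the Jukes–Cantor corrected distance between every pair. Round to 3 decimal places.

taxon1–taxon2: 5/28 sites differ → p ≈ 0.178571, d = −0.75 ln(1 − 0.238095) = 0.203950 ≈ 0.204.
taxon1–taxon3: 7/28 sites differ → p = 0.25, d = −0.75 ln(1 − 0.333333) = 0.304098 ≈ 0.304.
taxon2–taxon3: 6/28 sites differ → p ≈ 0.214286, d = −0.75 ln(1 − 0.285715) = 0.252355 ≈ 0.252.

d(taxon1,taxon2) = 0.204, d(taxon1,taxon3) = 0.304, d(taxon2,taxon3) = 0.252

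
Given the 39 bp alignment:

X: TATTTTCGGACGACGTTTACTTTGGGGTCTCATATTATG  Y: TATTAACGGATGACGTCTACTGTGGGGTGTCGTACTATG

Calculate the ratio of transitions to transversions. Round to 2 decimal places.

Transitions are A↔G and C↔T; transversions are all other mismatches.
Transitions: 4. Transversions: 4.
R = 4/4 = 1.00.

1.00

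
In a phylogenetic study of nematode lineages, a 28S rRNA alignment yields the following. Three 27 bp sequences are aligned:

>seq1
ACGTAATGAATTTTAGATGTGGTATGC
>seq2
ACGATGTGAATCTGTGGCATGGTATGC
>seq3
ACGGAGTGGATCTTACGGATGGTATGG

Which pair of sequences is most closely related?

seq2 and seq3

seq1–seq2: 9/27 differ, p = 0.333, d = 0.441.
seq1–seq3: 9/27 differ, p = 0.333, d = 0.441.
seq2–seq3: 8/27 differ, p = 0.296, d = 0.377.
The smallest distance is between seq2 and seq3.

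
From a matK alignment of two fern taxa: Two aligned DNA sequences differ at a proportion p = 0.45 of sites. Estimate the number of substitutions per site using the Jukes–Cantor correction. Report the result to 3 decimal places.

d = −(3/4) ln(1 − 4p/3) = −0.75 ln(1 − 0.6) = −0.75 ln(0.4)
  = −0.75 × (-0.916291) = 0.687218 substitutions/site.

0.687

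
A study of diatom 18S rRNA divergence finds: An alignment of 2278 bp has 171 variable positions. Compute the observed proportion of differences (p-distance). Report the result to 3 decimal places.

0.075

p = 171/2278 = 0.075065… ≈ 0.075 (to 3 d.p.).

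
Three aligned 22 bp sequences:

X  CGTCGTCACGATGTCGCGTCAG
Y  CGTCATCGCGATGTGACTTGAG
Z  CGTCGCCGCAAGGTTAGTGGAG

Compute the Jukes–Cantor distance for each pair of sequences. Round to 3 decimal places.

d(X,Y) = 0.339, d(X,Z) = 0.699, d(Y,Z) = 0.414

X–Y: 6/22 sites differ → p ≈ 0.272727, d = −0.75 ln(1 − 0.363636) = 0.338988 ≈ 0.339.
X–Z: 10/22 sites differ → p ≈ 0.454545, d = −0.75 ln(1 − 0.60606) = 0.698667 ≈ 0.699.
Y–Z: 7/22 sites differ → p ≈ 0.318182, d = −0.75 ln(1 − 0.424243) = 0.414052 ≈ 0.414.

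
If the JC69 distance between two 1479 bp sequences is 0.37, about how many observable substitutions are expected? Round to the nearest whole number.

432

Invert JC69: p = (3/4)(1 − e^(−4d/3)) = 0.75 × (1 − e^(-0.493333)) = 0.75 × (1 − 0.610588) = 0.292059.
Expected differing sites = pL ≈ 0.292059 × 1479 = 431.955261 ≈ 432.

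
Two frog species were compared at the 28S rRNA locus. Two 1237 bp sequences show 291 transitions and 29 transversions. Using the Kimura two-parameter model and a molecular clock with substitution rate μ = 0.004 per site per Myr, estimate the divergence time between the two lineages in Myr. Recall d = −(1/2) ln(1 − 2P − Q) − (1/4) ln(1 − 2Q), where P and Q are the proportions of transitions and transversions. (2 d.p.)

44.07

P = 291/1237 ≈ 0.235247 and Q = 29/1237 ≈ 0.023444.
Under the Kimura two-parameter model, d = −½ ln(1 − 2P − Q) − ¼ ln(1 − 2Q).
1 − 2P − Q = 0.506062, giving −½ ln(0.506062) = 0.340548.
1 − 2Q = 0.953112, giving −¼ ln(0.953112) = 0.012006.
d = 0.340548 + 0.012006 = 0.352554.
Under a molecular clock d = 2μt, so t = d/(2μ) = 0.352554 / (2 × 0.004) = 44.07 Myr.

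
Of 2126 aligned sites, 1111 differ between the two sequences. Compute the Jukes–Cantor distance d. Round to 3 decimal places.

p = 1111/2126 ≈ 0.522578.
d = −(3/4) ln(1 − 4p/3) = −0.75 ln(1 − 0.696771) = −0.75 ln(0.303229)
  = −0.75 × (-1.193267) = 0.894950 substitutions/site.

0.895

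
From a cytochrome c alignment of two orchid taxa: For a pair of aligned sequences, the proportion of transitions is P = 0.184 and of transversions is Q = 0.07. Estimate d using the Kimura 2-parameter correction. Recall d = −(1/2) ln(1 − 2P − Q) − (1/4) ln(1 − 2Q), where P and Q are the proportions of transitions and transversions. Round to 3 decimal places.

0.326

Under the Kimura two-parameter model, d = −½ ln(1 − 2P − Q) − ¼ ln(1 − 2Q).
1 − 2P − Q = 0.562, giving −½ ln(0.562) = 0.288127.
1 − 2Q = 0.86, giving −¼ ln(0.86) = 0.037706.
d = 0.288127 + 0.037706 = 0.325833.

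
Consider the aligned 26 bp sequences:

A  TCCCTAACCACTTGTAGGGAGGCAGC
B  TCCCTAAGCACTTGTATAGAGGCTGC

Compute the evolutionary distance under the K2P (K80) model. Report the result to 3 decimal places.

Of 26 sites, 1 differences are transitions and 3 are transversions, so P = 1/26 ≈ 0.038462 and Q = 3/26 ≈ 0.115385.
Under the Kimura two-parameter model, d = −½ ln(1 − 2P − Q) − ¼ ln(1 − 2Q).
1 − 2P − Q = 0.807691, giving −½ ln(0.807691) = 0.106788.
1 − 2Q = 0.76923, giving −¼ ln(0.76923) = 0.065591.
d = 0.106788 + 0.065591 = 0.172379.

0.172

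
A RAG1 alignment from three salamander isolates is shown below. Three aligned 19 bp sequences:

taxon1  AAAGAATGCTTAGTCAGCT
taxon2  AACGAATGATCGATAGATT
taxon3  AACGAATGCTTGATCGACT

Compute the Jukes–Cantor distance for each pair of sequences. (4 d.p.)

d(taxon1,taxon2) = 0.7489, d(taxon1,taxon3) = 0.3241, d(taxon2,taxon3) = 0.2471

taxon1–taxon2: 9/19 sites differ → p ≈ 0.473684, d = −0.75 ln(1 − 0.631579) = 0.748897 ≈ 0.7489.
taxon1–taxon3: 5/19 sites differ → p ≈ 0.263158, d = −0.75 ln(1 − 0.350877) = 0.324100 ≈ 0.3241.
taxon2–taxon3: 4/19 sites differ → p ≈ 0.210526, d = −0.75 ln(1 − 0.280701) = 0.247109 ≈ 0.2471.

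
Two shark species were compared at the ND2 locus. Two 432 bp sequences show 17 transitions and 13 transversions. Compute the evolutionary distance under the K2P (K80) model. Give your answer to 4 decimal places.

0.0731

P = 17/432 ≈ 0.039352 and Q = 13/432 ≈ 0.030093.
Under the Kimura two-parameter model, d = −½ ln(1 − 2P − Q) − ¼ ln(1 − 2Q).
1 − 2P − Q = 0.891203, giving −½ ln(0.891203) = 0.057592.
1 − 2Q = 0.939814, giving −¼ ln(0.939814) = 0.015518.
d = 0.057592 + 0.015518 = 0.073110.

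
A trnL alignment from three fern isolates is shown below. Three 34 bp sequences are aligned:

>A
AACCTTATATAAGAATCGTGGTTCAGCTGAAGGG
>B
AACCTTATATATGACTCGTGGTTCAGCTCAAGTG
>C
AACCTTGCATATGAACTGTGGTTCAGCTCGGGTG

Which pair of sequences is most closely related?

A and B

A–B: 4/34 differ, p = 0.118, d = 0.128.
A–C: 9/34 differ, p = 0.265, d = 0.326.
B–C: 7/34 differ, p = 0.206, d = 0.241.
The smallest distance is between A and B.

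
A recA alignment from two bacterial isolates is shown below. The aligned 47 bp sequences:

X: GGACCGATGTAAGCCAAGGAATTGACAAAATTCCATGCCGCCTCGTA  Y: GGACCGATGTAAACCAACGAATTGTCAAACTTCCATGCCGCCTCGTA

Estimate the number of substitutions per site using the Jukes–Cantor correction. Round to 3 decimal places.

The sequences differ at 4 of 47 sites (13, 18, 25, 30), so p = 4/47 ≈ 0.085106.
d = −(3/4) ln(1 − 4p/3) = −0.75 ln(1 − 0.113475) = −0.75 ln(0.886525)
  = −0.75 × (-0.120446) = 0.090335 substitutions/site.

0.090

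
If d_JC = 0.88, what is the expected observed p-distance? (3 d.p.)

0.518

p = (3/4)(1 − e^(−4d/3)) = 0.75 × (1 − e^(-1.173333)) = 0.75 × (1 − 0.309334) = 0.518000.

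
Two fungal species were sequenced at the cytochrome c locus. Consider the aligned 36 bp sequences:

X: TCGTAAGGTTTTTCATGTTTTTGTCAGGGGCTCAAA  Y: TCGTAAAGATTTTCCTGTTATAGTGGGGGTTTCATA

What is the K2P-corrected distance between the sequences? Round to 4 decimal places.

0.3471

Of 36 sites, 3 differences are transitions and 7 are transversions, so P = 3/36 ≈ 0.083333 and Q = 7/36 ≈ 0.194444.
Under the Kimura two-parameter model, d = −½ ln(1 − 2P − Q) − ¼ ln(1 − 2Q).
1 − 2P − Q = 0.63889, giving −½ ln(0.63889) = 0.224011.
1 − 2Q = 0.611112, giving −¼ ln(0.611112) = 0.123119.
d = 0.224011 + 0.123119 = 0.347130.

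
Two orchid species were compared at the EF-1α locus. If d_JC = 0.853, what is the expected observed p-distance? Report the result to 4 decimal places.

p = (3/4)(1 − e^(−4d/3)) = 0.75 × (1 − e^(-1.137333)) = 0.75 × (1 − 0.320673) = 0.509495.

0.5095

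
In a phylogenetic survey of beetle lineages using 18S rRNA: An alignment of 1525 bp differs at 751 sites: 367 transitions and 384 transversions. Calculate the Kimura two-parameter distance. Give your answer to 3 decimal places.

P = 367/1525 ≈ 0.240656 and Q = 384/1525 ≈ 0.251803.
Under the Kimura two-parameter model, d = −½ ln(1 − 2P − Q) − ¼ ln(1 − 2Q).
1 − 2P − Q = 0.266885, giving −½ ln(0.266885) = 0.660469.
1 − 2Q = 0.496394, giving −¼ ln(0.496394) = 0.175096.
d = 0.660469 + 0.175096 = 0.835565.

0.836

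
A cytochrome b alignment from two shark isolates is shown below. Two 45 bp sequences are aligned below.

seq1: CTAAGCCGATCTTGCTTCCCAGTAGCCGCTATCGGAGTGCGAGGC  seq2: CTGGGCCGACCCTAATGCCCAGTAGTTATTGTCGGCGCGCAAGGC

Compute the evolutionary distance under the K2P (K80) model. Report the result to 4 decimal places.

Of 45 sites, 12 differences are transitions and 3 are transversions, so P = 12/45 ≈ 0.266667 and Q = 3/45 ≈ 0.066667.
Under the Kimura two-parameter model, d = −½ ln(1 − 2P − Q) − ¼ ln(1 − 2Q).
1 − 2P − Q = 0.399999, giving −½ ln(0.399999) = 0.458147.
1 − 2Q = 0.866666, giving −¼ ln(0.866666) = 0.035775.
d = 0.458147 + 0.035775 = 0.493922.

0.4939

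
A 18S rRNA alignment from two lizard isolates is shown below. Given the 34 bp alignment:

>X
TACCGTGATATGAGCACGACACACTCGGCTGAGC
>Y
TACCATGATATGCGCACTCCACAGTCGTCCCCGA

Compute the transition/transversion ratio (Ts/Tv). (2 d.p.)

0.25

Transitions are A↔G and C↔T; transversions are all other mismatches.
Transitions: 2. Transversions: 8.
R = 2/8 = 0.25.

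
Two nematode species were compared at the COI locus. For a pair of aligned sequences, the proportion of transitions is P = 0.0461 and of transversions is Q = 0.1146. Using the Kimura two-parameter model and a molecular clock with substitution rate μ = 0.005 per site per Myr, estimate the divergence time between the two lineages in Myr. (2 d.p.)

18.09

Under the Kimura two-parameter model, d = −½ ln(1 − 2P − Q) − ¼ ln(1 − 2Q).
1 − 2P − Q = 0.7932, giving −½ ln(0.7932) = 0.115840.
1 − 2Q = 0.7708, giving −¼ ln(0.7708) = 0.065082.
d = 0.115840 + 0.065082 = 0.180922.
Under a molecular clock d = 2μt, so t = d/(2μ) = 0.180922 / (2 × 0.005) = 18.09 Myr.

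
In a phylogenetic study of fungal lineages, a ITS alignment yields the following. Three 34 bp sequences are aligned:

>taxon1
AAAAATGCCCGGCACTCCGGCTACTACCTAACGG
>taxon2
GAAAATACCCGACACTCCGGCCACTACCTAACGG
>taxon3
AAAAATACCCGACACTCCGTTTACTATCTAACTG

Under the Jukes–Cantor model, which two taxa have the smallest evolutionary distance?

taxon1 and taxon2

taxon1–taxon2: 4/34 differ, p = 0.118, d = 0.128.
taxon1–taxon3: 6/34 differ, p = 0.176, d = 0.201.
taxon2–taxon3: 6/34 differ, p = 0.176, d = 0.201.
The smallest distance is between taxon1 and taxon2.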